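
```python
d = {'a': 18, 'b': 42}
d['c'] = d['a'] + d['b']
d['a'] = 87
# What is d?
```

After line 1: d = {'a': 18, 'b': 42}
After line 2 (d['c'] = 18 + 42): d = {'a': 18, 'b': 42, 'c': 60}
After line 3: d = {'a': 87, 'b': 42, 'c': 60}

{'a': 87, 'b': 42, 'c': 60}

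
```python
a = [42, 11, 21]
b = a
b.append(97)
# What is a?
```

After line 1: a = [42, 11, 21]
After line 2 (b = a is an alias, same object): a = [42, 11, 21], b = [42, 11, 21]
After line 3 (b.append mutates the shared list): a = [42, 11, 21, 97], b = [42, 11, 21, 97]

[42, 11, 21, 97]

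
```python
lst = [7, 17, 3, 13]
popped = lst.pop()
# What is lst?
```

[7, 17, 3]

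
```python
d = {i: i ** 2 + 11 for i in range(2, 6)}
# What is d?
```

{2: 15, 3: 20, 4: 27, 5: 36}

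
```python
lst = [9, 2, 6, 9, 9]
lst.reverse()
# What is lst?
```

[9, 9, 6, 2, 9]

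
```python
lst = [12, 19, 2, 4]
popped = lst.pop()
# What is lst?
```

[12, 19, 2]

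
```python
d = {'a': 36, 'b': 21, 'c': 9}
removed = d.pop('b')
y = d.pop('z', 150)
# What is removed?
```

After line 1: d = {'a': 36, 'b': 21, 'c': 9}
After line 2 (pop 'b' returns 21): d = {'a': 36, 'c': 9}, removed = 21
After line 3 (pop 'z' missing, returns default 150): d = {'a': 36, 'c': 9}, y = 150

21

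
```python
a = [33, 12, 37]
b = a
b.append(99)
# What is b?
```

After line 1: a = [33, 12, 37]
After line 2 (b = a is an alias, same object): a = [33, 12, 37], b = [33, 12, 37]
After line 3 (b.append mutates the shared list): a = [33, 12, 37, 99], b = [33, 12, 37, 99]

[33, 12, 37, 99]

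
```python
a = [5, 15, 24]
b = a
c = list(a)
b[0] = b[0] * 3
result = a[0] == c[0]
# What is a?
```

After line 1: a = [5, 15, 24]
After line 2 (b = a, alias): a = [5, 15, 24], b = [5, 15, 24]
After line 3 (c = list(a) is a copy, new object): c = [5, 15, 24]
After line 4 (b[0] = 5 * 3 = 15; mutates shared a/b): a = b = [15, 15, 24], c = [5, 15, 24]
After line 5 (a[0] = 15, c[0] = 5; result = False)

[15, 15, 24]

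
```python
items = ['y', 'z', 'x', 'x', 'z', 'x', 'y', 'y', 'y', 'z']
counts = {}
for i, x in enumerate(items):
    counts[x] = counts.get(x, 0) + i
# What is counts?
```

Initial: counts = {}, items = ['y', 'z', 'x', 'x', 'z', 'x', 'y', 'y', 'y', 'z']
i=0, x='y': counts = {'y': 0}
i=1, x='z': counts = {'y': 0, 'z': 1}
i=2, x='x': counts = {'y': 0, 'z': 1, 'x': 2}
i=3, x='x': counts = {'y': 0, 'z': 1, 'x': 5}
i=4, x='z': counts = {'y': 0, 'z': 5, 'x': 5}
i=5, x='x': counts = {'y': 0, 'z': 5, 'x': 10}
i=6, x='y': counts = {'y': 6, 'z': 5, 'x': 10}
i=7, x='y': counts = {'y': 13, 'z': 5, 'x': 10}
i=8, x='y': counts = {'y': 21, 'z': 5, 'x': 10}
i=9, x='z': counts = {'y': 21, 'z': 14, 'x': 10}

{'y': 21, 'z': 14, 'x': 10}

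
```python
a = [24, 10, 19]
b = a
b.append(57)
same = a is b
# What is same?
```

After line 1: a = [24, 10, 19]
After line 2 (b = a is an alias, same object): a = [24, 10, 19], b = [24, 10, 19]
After line 3 (b.append mutates the shared list): a = [24, 10, 19, 57], b = [24, 10, 19, 57]
After line 4 (same = a is b; same object -> True): same = True

True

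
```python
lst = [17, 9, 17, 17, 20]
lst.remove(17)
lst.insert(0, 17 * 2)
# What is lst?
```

After line 1: lst = [17, 9, 17, 17, 20]
After line 2 (remove first 17): lst = [9, 17, 17, 20]
After line 3 (insert 34 at index 0): lst = [34, 9, 17, 17, 20]

[34, 9, 17, 17, 20]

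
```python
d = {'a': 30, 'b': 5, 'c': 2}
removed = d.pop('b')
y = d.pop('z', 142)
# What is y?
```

After line 1: d = {'a': 30, 'b': 5, 'c': 2}
After line 2 (pop 'b' returns 5): d = {'a': 30, 'c': 2}, removed = 5
After line 3 (pop 'z' missing, returns default 142): d = {'a': 30, 'c': 2}, y = 142

142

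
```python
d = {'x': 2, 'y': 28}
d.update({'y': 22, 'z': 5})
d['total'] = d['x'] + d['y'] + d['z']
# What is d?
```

After line 1: d = {'x': 2, 'y': 28}
After line 2 (y overwritten, z added): d = {'x': 2, 'y': 22, 'z': 5}
After line 3 (total = 2 + 22 + 5 = 29): d = {'x': 2, 'y': 22, 'z': 5, 'total': 29}

{'x': 2, 'y': 22, 'z': 5, 'total': 29}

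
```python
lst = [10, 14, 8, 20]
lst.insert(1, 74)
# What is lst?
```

[10, 74, 14, 8, 20]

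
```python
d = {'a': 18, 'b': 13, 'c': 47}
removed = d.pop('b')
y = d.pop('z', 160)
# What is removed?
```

After line 1: d = {'a': 18, 'b': 13, 'c': 47}
After line 2 (pop 'b' returns 13): d = {'a': 18, 'c': 47}, removed = 13
After line 3 (pop 'z' missing, returns default 160): d = {'a': 18, 'c': 47}, y = 160

13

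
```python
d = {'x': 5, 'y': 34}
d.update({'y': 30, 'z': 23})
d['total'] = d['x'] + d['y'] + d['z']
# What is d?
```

After line 1: d = {'x': 5, 'y': 34}
After line 2 (y overwritten, z added): d = {'x': 5, 'y': 30, 'z': 23}
After line 3 (total = 5 + 30 + 23 = 58): d = {'x': 5, 'y': 30, 'z': 23, 'total': 58}

{'x': 5, 'y': 30, 'z': 23, 'total': 58}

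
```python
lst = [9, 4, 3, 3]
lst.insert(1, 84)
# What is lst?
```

[9, 84, 4, 3, 3]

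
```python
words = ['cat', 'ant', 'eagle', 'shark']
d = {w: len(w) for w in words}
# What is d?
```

{'cat': 3, 'ant': 3, 'eagle': 5, 'shark': 5}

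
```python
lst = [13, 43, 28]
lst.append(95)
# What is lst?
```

[13, 43, 28, 95]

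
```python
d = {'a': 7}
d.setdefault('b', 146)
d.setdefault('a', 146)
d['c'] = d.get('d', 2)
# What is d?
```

After line 1: d = {'a': 7}
After line 2 (setdefault adds 'b'=146): d = {'a': 7, 'b': 146}
After line 3 (setdefault 'a' no-op, already exists): d = {'a': 7, 'b': 146}
After line 4 (get('d', 2) returns default since 'd' not in d): d = {'a': 7, 'b': 146, 'c': 2}

{'a': 7, 'b': 146, 'c': 2}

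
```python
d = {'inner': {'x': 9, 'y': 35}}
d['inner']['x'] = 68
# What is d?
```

After line 1: d = {'inner': {'x': 9, 'y': 35}}
After line 2 (inner x overwritten): d = {'inner': {'x': 68, 'y': 35}}

{'inner': {'x': 68, 'y': 35}}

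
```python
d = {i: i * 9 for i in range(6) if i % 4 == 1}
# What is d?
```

{1: 9, 5: 45}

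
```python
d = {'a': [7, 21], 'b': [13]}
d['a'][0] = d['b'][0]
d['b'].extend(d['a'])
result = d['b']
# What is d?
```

After line 1: d = {'a': [7, 21], 'b': [13]}
After line 2 (a[0] = b[0] = 13): d = {'a': [13, 21], 'b': [13]}
After line 3 (b.extend(a) appends [13, 21]): d = {'a': [13, 21], 'b': [13, 13, 21]}
After line 4: result = d['b'] = [13, 13, 21]

{'a': [13, 21], 'b': [13, 13, 21]}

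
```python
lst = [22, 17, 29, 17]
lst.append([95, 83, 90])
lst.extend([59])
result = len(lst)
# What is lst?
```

After line 1: lst = [22, 17, 29, 17]
After line 2 (append adds [95, 83, 90] as single element): lst = [22, 17, 29, 17, [95, 83, 90]]
After line 3 (extend unpacks [59], adds 59): lst = [22, 17, 29, 17, [95, 83, 90], 59]
After line 4: result = len(lst) = 6

[22, 17, 29, 17, [95, 83, 90], 59]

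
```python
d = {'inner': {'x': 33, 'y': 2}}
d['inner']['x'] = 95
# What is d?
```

After line 1: d = {'inner': {'x': 33, 'y': 2}}
After line 2 (inner x overwritten): d = {'inner': {'x': 95, 'y': 2}}

{'inner': {'x': 95, 'y': 2}}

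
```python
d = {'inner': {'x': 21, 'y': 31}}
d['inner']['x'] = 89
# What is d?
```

After line 1: d = {'inner': {'x': 21, 'y': 31}}
After line 2 (inner x overwritten): d = {'inner': {'x': 89, 'y': 31}}

{'inner': {'x': 89, 'y': 31}}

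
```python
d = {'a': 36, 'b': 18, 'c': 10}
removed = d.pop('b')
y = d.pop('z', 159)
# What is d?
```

After line 1: d = {'a': 36, 'b': 18, 'c': 10}
After line 2 (pop 'b' returns 18): d = {'a': 36, 'c': 10}, removed = 18
After line 3 (pop 'z' missing, returns default 159): d = {'a': 36, 'c': 10}, y = 159

{'a': 36, 'c': 10}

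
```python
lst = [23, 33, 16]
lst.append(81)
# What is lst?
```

[23, 33, 16, 81]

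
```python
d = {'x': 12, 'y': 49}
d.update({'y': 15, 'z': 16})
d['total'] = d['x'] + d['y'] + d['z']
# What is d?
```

After line 1: d = {'x': 12, 'y': 49}
After line 2 (y overwritten, z added): d = {'x': 12, 'y': 15, 'z': 16}
After line 3 (total = 12 + 15 + 16 = 43): d = {'x': 12, 'y': 15, 'z': 16, 'total': 43}

{'x': 12, 'y': 15, 'z': 16, 'total': 43}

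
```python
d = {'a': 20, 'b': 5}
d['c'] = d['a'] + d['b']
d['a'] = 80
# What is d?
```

After line 1: d = {'a': 20, 'b': 5}
After line 2 (d['c'] = 20 + 5): d = {'a': 20, 'b': 5, 'c': 25}
After line 3: d = {'a': 80, 'b': 5, 'c': 25}

{'a': 80, 'b': 5, 'c': 25}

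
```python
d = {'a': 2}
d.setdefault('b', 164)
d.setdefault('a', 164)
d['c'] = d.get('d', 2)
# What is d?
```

After line 1: d = {'a': 2}
After line 2 (setdefault adds 'b'=164): d = {'a': 2, 'b': 164}
After line 3 (setdefault 'a' no-op, already exists): d = {'a': 2, 'b': 164}
After line 4 (get('d', 2) returns default since 'd' not in d): d = {'a': 2, 'b': 164, 'c': 2}

{'a': 2, 'b': 164, 'c': 2}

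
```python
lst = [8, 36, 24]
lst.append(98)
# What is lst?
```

[8, 36, 24, 98]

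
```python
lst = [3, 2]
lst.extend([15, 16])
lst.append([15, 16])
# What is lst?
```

After line 1: lst = [3, 2]
After line 2 (extend unpacks [15, 16]): lst = [3, 2, 15, 16]
After line 3 (append adds [15, 16] as single element): lst = [3, 2, 15, 16, [15, 16]]

[3, 2, 15, 16, [15, 16]]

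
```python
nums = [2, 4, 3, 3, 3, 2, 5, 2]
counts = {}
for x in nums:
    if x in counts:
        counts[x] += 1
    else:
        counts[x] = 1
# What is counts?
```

Initial: counts = {}, nums = [2, 4, 3, 3, 3, 2, 5, 2]
See 2: counts = {2: 1}
See 4: counts = {2: 1, 4: 1}
See 3: counts = {2: 1, 4: 1, 3: 1}
See 3: counts = {2: 1, 4: 1, 3: 2}
See 3: counts = {2: 1, 4: 1, 3: 3}
See 2: counts = {2: 2, 4: 1, 3: 3}
See 5: counts = {2: 2, 4: 1, 3: 3, 5: 1}
See 2: counts = {2: 3, 4: 1, 3: 3, 5: 1}

{2: 3, 4: 1, 3: 3, 5: 1}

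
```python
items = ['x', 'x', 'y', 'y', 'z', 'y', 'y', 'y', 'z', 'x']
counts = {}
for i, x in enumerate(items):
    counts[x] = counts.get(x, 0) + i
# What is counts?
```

Initial: counts = {}, items = ['x', 'x', 'y', 'y', 'z', 'y', 'y', 'y', 'z', 'x']
i=0, x='x': counts = {'x': 0}
i=1, x='x': counts = {'x': 1}
i=2, x='y': counts = {'x': 1, 'y': 2}
i=3, x='y': counts = {'x': 1, 'y': 5}
i=4, x='z': counts = {'x': 1, 'y': 5, 'z': 4}
i=5, x='y': counts = {'x': 1, 'y': 10, 'z': 4}
i=6, x='y': counts = {'x': 1, 'y': 16, 'z': 4}
i=7, x='y': counts = {'x': 1, 'y': 23, 'z': 4}
i=8, x='z': counts = {'x': 1, 'y': 23, 'z': 12}
i=9, x='x': counts = {'x': 10, 'y': 23, 'z': 12}

{'x': 10, 'y': 23, 'z': 12}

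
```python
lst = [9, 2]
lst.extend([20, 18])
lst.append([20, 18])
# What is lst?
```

After line 1: lst = [9, 2]
After line 2 (extend unpacks [20, 18]): lst = [9, 2, 20, 18]
After line 3 (append adds [20, 18] as single element): lst = [9, 2, 20, 18, [20, 18]]

[9, 2, 20, 18, [20, 18]]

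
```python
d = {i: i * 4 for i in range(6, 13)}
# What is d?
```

{6: 24, 7: 28, 8: 32, 9: 36, 10: 40, 11: 44, 12: 48}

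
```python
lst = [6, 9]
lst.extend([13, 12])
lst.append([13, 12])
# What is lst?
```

After line 1: lst = [6, 9]
After line 2 (extend unpacks [13, 12]): lst = [6, 9, 13, 12]
After line 3 (append adds [13, 12] as single element): lst = [6, 9, 13, 12, [13, 12]]

[6, 9, 13, 12, [13, 12]]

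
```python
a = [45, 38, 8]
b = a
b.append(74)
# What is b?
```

After line 1: a = [45, 38, 8]
After line 2 (b = a is an alias, same object): a = [45, 38, 8], b = [45, 38, 8]
After line 3 (b.append mutates the shared list): a = [45, 38, 8, 74], b = [45, 38, 8, 74]

[45, 38, 8, 74]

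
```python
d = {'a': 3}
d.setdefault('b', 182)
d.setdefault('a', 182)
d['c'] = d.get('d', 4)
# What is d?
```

After line 1: d = {'a': 3}
After line 2 (setdefault adds 'b'=182): d = {'a': 3, 'b': 182}
After line 3 (setdefault 'a' no-op, already exists): d = {'a': 3, 'b': 182}
After line 4 (get('d', 4) returns default since 'd' not in d): d = {'a': 3, 'b': 182, 'c': 4}

{'a': 3, 'b': 182, 'c': 4}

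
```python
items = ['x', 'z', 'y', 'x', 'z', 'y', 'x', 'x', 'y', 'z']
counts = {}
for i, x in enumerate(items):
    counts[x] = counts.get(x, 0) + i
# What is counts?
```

Initial: counts = {}, items = ['x', 'z', 'y', 'x', 'z', 'y', 'x', 'x', 'y', 'z']
i=0, x='x': counts = {'x': 0}
i=1, x='z': counts = {'x': 0, 'z': 1}
i=2, x='y': counts = {'x': 0, 'z': 1, 'y': 2}
i=3, x='x': counts = {'x': 3, 'z': 1, 'y': 2}
i=4, x='z': counts = {'x': 3, 'z': 5, 'y': 2}
i=5, x='y': counts = {'x': 3, 'z': 5, 'y': 7}
i=6, x='x': counts = {'x': 9, 'z': 5, 'y': 7}
i=7, x='x': counts = {'x': 16, 'z': 5, 'y': 7}
i=8, x='y': counts = {'x': 16, 'z': 5, 'y': 15}
i=9, x='z': counts = {'x': 16, 'z': 14, 'y': 15}

{'x': 16, 'z': 14, 'y': 15}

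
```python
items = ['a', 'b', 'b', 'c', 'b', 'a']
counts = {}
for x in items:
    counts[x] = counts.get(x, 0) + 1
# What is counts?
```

Initial: counts = {}, items = ['a', 'b', 'b', 'c', 'b', 'a']
See 'a': counts = {'a': 1}
See 'b': counts = {'a': 1, 'b': 1}
See 'b': counts = {'a': 1, 'b': 2}
See 'c': counts = {'a': 1, 'b': 2, 'c': 1}
See 'b': counts = {'a': 1, 'b': 3, 'c': 1}
See 'a': counts = {'a': 2, 'b': 3, 'c': 1}

{'a': 2, 'b': 3, 'c': 1}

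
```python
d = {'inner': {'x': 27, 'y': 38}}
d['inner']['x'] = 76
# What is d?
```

After line 1: d = {'inner': {'x': 27, 'y': 38}}
After line 2 (inner x overwritten): d = {'inner': {'x': 76, 'y': 38}}

{'inner': {'x': 76, 'y': 38}}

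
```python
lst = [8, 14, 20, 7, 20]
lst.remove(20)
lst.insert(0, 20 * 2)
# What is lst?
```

After line 1: lst = [8, 14, 20, 7, 20]
After line 2 (remove first 20): lst = [8, 14, 7, 20]
After line 3 (insert 40 at index 0): lst = [40, 8, 14, 7, 20]

[40, 8, 14, 7, 20]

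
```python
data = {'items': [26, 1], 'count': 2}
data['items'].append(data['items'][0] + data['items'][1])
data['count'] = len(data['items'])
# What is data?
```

After line 1: data = {'items': [26, 1], 'count': 2}
After line 2 (append 26 + 1 = 27): data = {'items': [26, 1, 27], 'count': 2}
After line 3 (count = len(items) = 3): data = {'items': [26, 1, 27], 'count': 3}

{'items': [26, 1, 27], 'count': 3}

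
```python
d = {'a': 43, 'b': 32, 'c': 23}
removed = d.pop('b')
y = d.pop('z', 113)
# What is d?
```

After line 1: d = {'a': 43, 'b': 32, 'c': 23}
After line 2 (pop 'b' returns 32): d = {'a': 43, 'c': 23}, removed = 32
After line 3 (pop 'z' missing, returns default 113): d = {'a': 43, 'c': 23}, y = 113

{'a': 43, 'c': 23}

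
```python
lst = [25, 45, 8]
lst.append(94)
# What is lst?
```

[25, 45, 8, 94]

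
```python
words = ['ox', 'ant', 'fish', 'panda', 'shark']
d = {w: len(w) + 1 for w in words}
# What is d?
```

{'ox': 3, 'ant': 4, 'fish': 5, 'panda': 6, 'shark': 6}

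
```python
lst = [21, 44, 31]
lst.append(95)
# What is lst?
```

[21, 44, 31, 95]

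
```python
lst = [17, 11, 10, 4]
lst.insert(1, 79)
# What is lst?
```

[17, 79, 11, 10, 4]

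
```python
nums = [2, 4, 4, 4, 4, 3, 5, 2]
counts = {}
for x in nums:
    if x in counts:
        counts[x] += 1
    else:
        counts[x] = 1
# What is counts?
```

Initial: counts = {}, nums = [2, 4, 4, 4, 4, 3, 5, 2]
See 2: counts = {2: 1}
See 4: counts = {2: 1, 4: 1}
See 4: counts = {2: 1, 4: 2}
See 4: counts = {2: 1, 4: 3}
See 4: counts = {2: 1, 4: 4}
See 3: counts = {2: 1, 4: 4, 3: 1}
See 5: counts = {2: 1, 4: 4, 3: 1, 5: 1}
See 2: counts = {2: 2, 4: 4, 3: 1, 5: 1}

{2: 2, 4: 4, 3: 1, 5: 1}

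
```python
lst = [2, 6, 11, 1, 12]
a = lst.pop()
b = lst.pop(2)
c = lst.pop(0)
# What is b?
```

After line 1: lst = [2, 6, 11, 1, 12]
After line 2 (pop() -> a = 12): lst = [2, 6, 11, 1]
After line 3 (pop(2) -> b = 11): lst = [2, 6, 1]
After line 4 (pop(0) -> c = 2): lst = [6, 1]

11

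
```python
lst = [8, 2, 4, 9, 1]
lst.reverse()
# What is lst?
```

[1, 9, 4, 2, 8]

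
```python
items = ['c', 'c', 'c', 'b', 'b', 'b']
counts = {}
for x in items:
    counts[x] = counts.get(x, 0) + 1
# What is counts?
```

Initial: counts = {}, items = ['c', 'c', 'c', 'b', 'b', 'b']
See 'c': counts = {'c': 1}
See 'c': counts = {'c': 2}
See 'c': counts = {'c': 3}
See 'b': counts = {'c': 3, 'b': 1}
See 'b': counts = {'c': 3, 'b': 2}
See 'b': counts = {'c': 3, 'b': 3}

{'c': 3, 'b': 3}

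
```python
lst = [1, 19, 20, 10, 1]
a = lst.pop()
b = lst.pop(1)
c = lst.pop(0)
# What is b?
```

After line 1: lst = [1, 19, 20, 10, 1]
After line 2 (pop() -> a = 1): lst = [1, 19, 20, 10]
After line 3 (pop(1) -> b = 19): lst = [1, 20, 10]
After line 4 (pop(0) -> c = 1): lst = [20, 10]

19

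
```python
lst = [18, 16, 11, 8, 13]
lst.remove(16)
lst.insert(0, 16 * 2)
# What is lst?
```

After line 1: lst = [18, 16, 11, 8, 13]
After line 2 (remove first 16): lst = [18, 11, 8, 13]
After line 3 (insert 32 at index 0): lst = [32, 18, 11, 8, 13]

[32, 18, 11, 8, 13]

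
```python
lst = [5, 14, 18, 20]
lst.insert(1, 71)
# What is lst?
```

[5, 71, 14, 18, 20]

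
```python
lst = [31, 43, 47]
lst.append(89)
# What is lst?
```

[31, 43, 47, 89]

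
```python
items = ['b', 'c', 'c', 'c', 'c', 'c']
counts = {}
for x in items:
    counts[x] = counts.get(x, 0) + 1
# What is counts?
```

Initial: counts = {}, items = ['b', 'c', 'c', 'c', 'c', 'c']
See 'b': counts = {'b': 1}
See 'c': counts = {'b': 1, 'c': 1}
See 'c': counts = {'b': 1, 'c': 2}
See 'c': counts = {'b': 1, 'c': 3}
See 'c': counts = {'b': 1, 'c': 4}
See 'c': counts = {'b': 1, 'c': 5}

{'b': 1, 'c': 5}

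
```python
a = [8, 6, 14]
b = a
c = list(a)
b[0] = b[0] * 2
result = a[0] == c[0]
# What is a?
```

After line 1: a = [8, 6, 14]
After line 2 (b = a, alias): a = [8, 6, 14], b = [8, 6, 14]
After line 3 (c = list(a) is a copy, new object): c = [8, 6, 14]
After line 4 (b[0] = 8 * 2 = 16; mutates shared a/b): a = b = [16, 6, 14], c = [8, 6, 14]
After line 5 (a[0] = 16, c[0] = 8; result = False)

[16, 6, 14]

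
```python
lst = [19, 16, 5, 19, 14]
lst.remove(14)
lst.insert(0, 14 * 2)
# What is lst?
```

After line 1: lst = [19, 16, 5, 19, 14]
After line 2 (remove first 14): lst = [19, 16, 5, 19]
After line 3 (insert 28 at index 0): lst = [28, 19, 16, 5, 19]

[28, 19, 16, 5, 19]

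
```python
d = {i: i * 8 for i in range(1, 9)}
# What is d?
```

{1: 8, 2: 16, 3: 24, 4: 32, 5: 40, 6: 48, 7: 56, 8: 64}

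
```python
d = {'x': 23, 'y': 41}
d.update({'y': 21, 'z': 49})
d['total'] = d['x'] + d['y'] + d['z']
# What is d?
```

After line 1: d = {'x': 23, 'y': 41}
After line 2 (y overwritten, z added): d = {'x': 23, 'y': 21, 'z': 49}
After line 3 (total = 23 + 21 + 49 = 93): d = {'x': 23, 'y': 21, 'z': 49, 'total': 93}

{'x': 23, 'y': 21, 'z': 49, 'total': 93}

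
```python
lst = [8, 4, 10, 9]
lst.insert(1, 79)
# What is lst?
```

[8, 79, 4, 10, 9]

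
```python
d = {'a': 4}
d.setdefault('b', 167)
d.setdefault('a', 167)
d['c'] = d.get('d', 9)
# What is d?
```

After line 1: d = {'a': 4}
After line 2 (setdefault adds 'b'=167): d = {'a': 4, 'b': 167}
After line 3 (setdefault 'a' no-op, already exists): d = {'a': 4, 'b': 167}
After line 4 (get('d', 9) returns default since 'd' not in d): d = {'a': 4, 'b': 167, 'c': 9}

{'a': 4, 'b': 167, 'c': 9}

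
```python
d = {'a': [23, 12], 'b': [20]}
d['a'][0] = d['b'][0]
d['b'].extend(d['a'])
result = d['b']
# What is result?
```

After line 1: d = {'a': [23, 12], 'b': [20]}
After line 2 (a[0] = b[0] = 20): d = {'a': [20, 12], 'b': [20]}
After line 3 (b.extend(a) appends [20, 12]): d = {'a': [20, 12], 'b': [20, 20, 12]}
After line 4: result = d['b'] = [20, 20, 12]

[20, 20, 12]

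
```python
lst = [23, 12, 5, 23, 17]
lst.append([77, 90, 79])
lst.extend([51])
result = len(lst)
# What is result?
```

After line 1: lst = [23, 12, 5, 23, 17]
After line 2 (append adds [77, 90, 79] as single element): lst = [23, 12, 5, 23, 17, [77, 90, 79]]
After line 3 (extend unpacks [51], adds 51): lst = [23, 12, 5, 23, 17, [77, 90, 79], 51]
After line 4: result = len(lst) = 7

7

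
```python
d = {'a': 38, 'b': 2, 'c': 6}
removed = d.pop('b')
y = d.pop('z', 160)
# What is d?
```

After line 1: d = {'a': 38, 'b': 2, 'c': 6}
After line 2 (pop 'b' returns 2): d = {'a': 38, 'c': 6}, removed = 2
After line 3 (pop 'z' missing, returns default 160): d = {'a': 38, 'c': 6}, y = 160

{'a': 38, 'c': 6}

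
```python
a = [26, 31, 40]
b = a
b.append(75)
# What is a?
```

After line 1: a = [26, 31, 40]
After line 2 (b = a is an alias, same object): a = [26, 31, 40], b = [26, 31, 40]
After line 3 (b.append mutates the shared list): a = [26, 31, 40, 75], b = [26, 31, 40, 75]

[26, 31, 40, 75]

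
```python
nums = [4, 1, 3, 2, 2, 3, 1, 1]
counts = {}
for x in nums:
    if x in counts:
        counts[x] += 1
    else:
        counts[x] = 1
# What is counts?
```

Initial: counts = {}, nums = [4, 1, 3, 2, 2, 3, 1, 1]
See 4: counts = {4: 1}
See 1: counts = {4: 1, 1: 1}
See 3: counts = {4: 1, 1: 1, 3: 1}
See 2: counts = {4: 1, 1: 1, 3: 1, 2: 1}
See 2: counts = {4: 1, 1: 1, 3: 1, 2: 2}
See 3: counts = {4: 1, 1: 1, 3: 2, 2: 2}
See 1: counts = {4: 1, 1: 2, 3: 2, 2: 2}
See 1: counts = {4: 1, 1: 3, 3: 2, 2: 2}

{4: 1, 1: 3, 3: 2, 2: 2}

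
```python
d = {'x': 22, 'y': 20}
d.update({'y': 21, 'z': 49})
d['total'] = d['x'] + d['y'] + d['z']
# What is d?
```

After line 1: d = {'x': 22, 'y': 20}
After line 2 (y overwritten, z added): d = {'x': 22, 'y': 21, 'z': 49}
After line 3 (total = 22 + 21 + 49 = 92): d = {'x': 22, 'y': 21, 'z': 49, 'total': 92}

{'x': 22, 'y': 21, 'z': 49, 'total': 92}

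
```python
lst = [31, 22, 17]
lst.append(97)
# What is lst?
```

[31, 22, 17, 97]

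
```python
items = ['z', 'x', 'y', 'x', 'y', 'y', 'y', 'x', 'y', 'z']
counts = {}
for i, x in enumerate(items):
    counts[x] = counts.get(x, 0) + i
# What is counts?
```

Initial: counts = {}, items = ['z', 'x', 'y', 'x', 'y', 'y', 'y', 'x', 'y', 'z']
i=0, x='z': counts = {'z': 0}
i=1, x='x': counts = {'z': 0, 'x': 1}
i=2, x='y': counts = {'z': 0, 'x': 1, 'y': 2}
i=3, x='x': counts = {'z': 0, 'x': 4, 'y': 2}
i=4, x='y': counts = {'z': 0, 'x': 4, 'y': 6}
i=5, x='y': counts = {'z': 0, 'x': 4, 'y': 11}
i=6, x='y': counts = {'z': 0, 'x': 4, 'y': 17}
i=7, x='x': counts = {'z': 0, 'x': 11, 'y': 17}
i=8, x='y': counts = {'z': 0, 'x': 11, 'y': 25}
i=9, x='z': counts = {'z': 9, 'x': 11, 'y': 25}

{'z': 9, 'x': 11, 'y': 25}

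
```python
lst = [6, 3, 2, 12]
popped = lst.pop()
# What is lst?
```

[6, 3, 2]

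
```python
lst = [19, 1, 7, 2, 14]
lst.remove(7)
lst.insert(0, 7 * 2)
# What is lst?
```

After line 1: lst = [19, 1, 7, 2, 14]
After line 2 (remove first 7): lst = [19, 1, 2, 14]
After line 3 (insert 14 at index 0): lst = [14, 19, 1, 2, 14]

[14, 19, 1, 2, 14]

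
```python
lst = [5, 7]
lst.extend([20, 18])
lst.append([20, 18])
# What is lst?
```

After line 1: lst = [5, 7]
After line 2 (extend unpacks [20, 18]): lst = [5, 7, 20, 18]
After line 3 (append adds [20, 18] as single element): lst = [5, 7, 20, 18, [20, 18]]

[5, 7, 20, 18, [20, 18]]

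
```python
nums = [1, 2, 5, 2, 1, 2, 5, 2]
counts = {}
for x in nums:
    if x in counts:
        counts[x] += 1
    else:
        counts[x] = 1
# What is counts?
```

Initial: counts = {}, nums = [1, 2, 5, 2, 1, 2, 5, 2]
See 1: counts = {1: 1}
See 2: counts = {1: 1, 2: 1}
See 5: counts = {1: 1, 2: 1, 5: 1}
See 2: counts = {1: 1, 2: 2, 5: 1}
See 1: counts = {1: 2, 2: 2, 5: 1}
See 2: counts = {1: 2, 2: 3, 5: 1}
See 5: counts = {1: 2, 2: 3, 5: 2}
See 2: counts = {1: 2, 2: 4, 5: 2}

{1: 2, 2: 4, 5: 2}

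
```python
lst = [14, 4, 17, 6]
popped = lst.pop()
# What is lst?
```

[14, 4, 17]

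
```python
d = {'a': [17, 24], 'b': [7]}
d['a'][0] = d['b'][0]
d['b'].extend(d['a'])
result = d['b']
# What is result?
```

After line 1: d = {'a': [17, 24], 'b': [7]}
After line 2 (a[0] = b[0] = 7): d = {'a': [7, 24], 'b': [7]}
After line 3 (b.extend(a) appends [7, 24]): d = {'a': [7, 24], 'b': [7, 7, 24]}
After line 4: result = d['b'] = [7, 7, 24]

[7, 7, 24]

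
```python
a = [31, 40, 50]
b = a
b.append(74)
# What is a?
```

After line 1: a = [31, 40, 50]
After line 2 (b = a is an alias, same object): a = [31, 40, 50], b = [31, 40, 50]
After line 3 (b.append mutates the shared list): a = [31, 40, 50, 74], b = [31, 40, 50, 74]

[31, 40, 50, 74]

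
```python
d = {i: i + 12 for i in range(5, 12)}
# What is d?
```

{5: 17, 6: 18, 7: 19, 8: 20, 9: 21, 10: 22, 11: 23}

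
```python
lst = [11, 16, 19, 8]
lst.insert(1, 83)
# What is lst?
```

[11, 83, 16, 19, 8]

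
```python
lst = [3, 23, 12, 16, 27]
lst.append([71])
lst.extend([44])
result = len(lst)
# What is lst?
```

After line 1: lst = [3, 23, 12, 16, 27]
After line 2 (append adds [71] as single element): lst = [3, 23, 12, 16, 27, [71]]
After line 3 (extend unpacks [44], adds 44): lst = [3, 23, 12, 16, 27, [71], 44]
After line 4: result = len(lst) = 7

[3, 23, 12, 16, 27, [71], 44]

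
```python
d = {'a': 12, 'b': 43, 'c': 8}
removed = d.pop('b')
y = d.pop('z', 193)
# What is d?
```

After line 1: d = {'a': 12, 'b': 43, 'c': 8}
After line 2 (pop 'b' returns 43): d = {'a': 12, 'c': 8}, removed = 43
After line 3 (pop 'z' missing, returns default 193): d = {'a': 12, 'c': 8}, y = 193

{'a': 12, 'c': 8}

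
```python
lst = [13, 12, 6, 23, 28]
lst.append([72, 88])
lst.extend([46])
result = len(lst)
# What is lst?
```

After line 1: lst = [13, 12, 6, 23, 28]
After line 2 (append adds [72, 88] as single element): lst = [13, 12, 6, 23, 28, [72, 88]]
After line 3 (extend unpacks [46], adds 46): lst = [13, 12, 6, 23, 28, [72, 88], 46]
After line 4: result = len(lst) = 7

[13, 12, 6, 23, 28, [72, 88], 46]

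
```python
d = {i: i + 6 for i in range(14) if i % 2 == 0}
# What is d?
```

{0: 6, 2: 8, 4: 10, 6: 12, 8: 14, 10: 16, 12: 18}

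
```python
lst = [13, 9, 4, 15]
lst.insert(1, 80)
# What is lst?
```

[13, 80, 9, 4, 15]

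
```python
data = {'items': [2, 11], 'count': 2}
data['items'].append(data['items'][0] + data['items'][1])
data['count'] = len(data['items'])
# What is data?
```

After line 1: data = {'items': [2, 11], 'count': 2}
After line 2 (append 2 + 11 = 13): data = {'items': [2, 11, 13], 'count': 2}
After line 3 (count = len(items) = 3): data = {'items': [2, 11, 13], 'count': 3}

{'items': [2, 11, 13], 'count': 3}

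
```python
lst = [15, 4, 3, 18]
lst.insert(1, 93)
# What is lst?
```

[15, 93, 4, 3, 18]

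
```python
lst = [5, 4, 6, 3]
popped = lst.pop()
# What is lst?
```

[5, 4, 6]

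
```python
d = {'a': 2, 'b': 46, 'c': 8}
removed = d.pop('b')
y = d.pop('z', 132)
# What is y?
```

After line 1: d = {'a': 2, 'b': 46, 'c': 8}
After line 2 (pop 'b' returns 46): d = {'a': 2, 'c': 8}, removed = 46
After line 3 (pop 'z' missing, returns default 132): d = {'a': 2, 'c': 8}, y = 132

132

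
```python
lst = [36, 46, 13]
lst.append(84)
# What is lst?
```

[36, 46, 13, 84]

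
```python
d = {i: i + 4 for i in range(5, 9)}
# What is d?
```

{5: 9, 6: 10, 7: 11, 8: 12}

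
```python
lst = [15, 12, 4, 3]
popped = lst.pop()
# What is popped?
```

3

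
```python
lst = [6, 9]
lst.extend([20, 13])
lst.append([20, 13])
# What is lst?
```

After line 1: lst = [6, 9]
After line 2 (extend unpacks [20, 13]): lst = [6, 9, 20, 13]
After line 3 (append adds [20, 13] as single element): lst = [6, 9, 20, 13, [20, 13]]

[6, 9, 20, 13, [20, 13]]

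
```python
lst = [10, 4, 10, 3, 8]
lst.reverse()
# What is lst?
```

[8, 3, 10, 4, 10]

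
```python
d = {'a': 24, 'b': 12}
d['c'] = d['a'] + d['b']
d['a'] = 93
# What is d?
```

After line 1: d = {'a': 24, 'b': 12}
After line 2 (d['c'] = 24 + 12): d = {'a': 24, 'b': 12, 'c': 36}
After line 3: d = {'a': 93, 'b': 12, 'c': 36}

{'a': 93, 'b': 12, 'c': 36}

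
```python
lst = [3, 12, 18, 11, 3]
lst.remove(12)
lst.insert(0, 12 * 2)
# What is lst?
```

After line 1: lst = [3, 12, 18, 11, 3]
After line 2 (remove first 12): lst = [3, 18, 11, 3]
After line 3 (insert 24 at index 0): lst = [24, 3, 18, 11, 3]

[24, 3, 18, 11, 3]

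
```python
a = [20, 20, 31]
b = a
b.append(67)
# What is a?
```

After line 1: a = [20, 20, 31]
After line 2 (b = a is an alias, same object): a = [20, 20, 31], b = [20, 20, 31]
After line 3 (b.append mutates the shared list): a = [20, 20, 31, 67], b = [20, 20, 31, 67]

[20, 20, 31, 67]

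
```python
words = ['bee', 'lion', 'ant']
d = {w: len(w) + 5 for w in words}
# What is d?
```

{'bee': 8, 'lion': 9, 'ant': 8}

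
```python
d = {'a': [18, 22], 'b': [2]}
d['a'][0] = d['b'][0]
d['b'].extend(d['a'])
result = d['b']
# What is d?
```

After line 1: d = {'a': [18, 22], 'b': [2]}
After line 2 (a[0] = b[0] = 2): d = {'a': [2, 22], 'b': [2]}
After line 3 (b.extend(a) appends [2, 22]): d = {'a': [2, 22], 'b': [2, 2, 22]}
After line 4: result = d['b'] = [2, 2, 22]

{'a': [2, 22], 'b': [2, 2, 22]}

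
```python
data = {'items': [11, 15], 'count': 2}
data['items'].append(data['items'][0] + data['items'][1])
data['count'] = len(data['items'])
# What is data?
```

After line 1: data = {'items': [11, 15], 'count': 2}
After line 2 (append 11 + 15 = 26): data = {'items': [11, 15, 26], 'count': 2}
After line 3 (count = len(items) = 3): data = {'items': [11, 15, 26], 'count': 3}

{'items': [11, 15, 26], 'count': 3}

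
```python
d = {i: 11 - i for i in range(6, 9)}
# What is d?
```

{6: 5, 7: 4, 8: 3}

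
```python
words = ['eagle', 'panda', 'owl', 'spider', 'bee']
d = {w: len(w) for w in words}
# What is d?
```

{'eagle': 5, 'panda': 5, 'owl': 3, 'spider': 6, 'bee': 3}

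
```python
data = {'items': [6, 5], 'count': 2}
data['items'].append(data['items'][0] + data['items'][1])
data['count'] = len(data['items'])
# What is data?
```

After line 1: data = {'items': [6, 5], 'count': 2}
After line 2 (append 6 + 5 = 11): data = {'items': [6, 5, 11], 'count': 2}
After line 3 (count = len(items) = 3): data = {'items': [6, 5, 11], 'count': 3}

{'items': [6, 5, 11], 'count': 3}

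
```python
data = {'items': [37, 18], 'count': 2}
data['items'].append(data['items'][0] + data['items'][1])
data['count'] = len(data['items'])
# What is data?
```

After line 1: data = {'items': [37, 18], 'count': 2}
After line 2 (append 37 + 18 = 55): data = {'items': [37, 18, 55], 'count': 2}
After line 3 (count = len(items) = 3): data = {'items': [37, 18, 55], 'count': 3}

{'items': [37, 18, 55], 'count': 3}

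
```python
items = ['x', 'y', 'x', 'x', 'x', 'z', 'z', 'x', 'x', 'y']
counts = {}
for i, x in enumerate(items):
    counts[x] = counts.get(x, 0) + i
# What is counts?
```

Initial: counts = {}, items = ['x', 'y', 'x', 'x', 'x', 'z', 'z', 'x', 'x', 'y']
i=0, x='x': counts = {'x': 0}
i=1, x='y': counts = {'x': 0, 'y': 1}
i=2, x='x': counts = {'x': 2, 'y': 1}
i=3, x='x': counts = {'x': 5, 'y': 1}
i=4, x='x': counts = {'x': 9, 'y': 1}
i=5, x='z': counts = {'x': 9, 'y': 1, 'z': 5}
i=6, x='z': counts = {'x': 9, 'y': 1, 'z': 11}
i=7, x='x': counts = {'x': 16, 'y': 1, 'z': 11}
i=8, x='x': counts = {'x': 24, 'y': 1, 'z': 11}
i=9, x='y': counts = {'x': 24, 'y': 10, 'z': 11}

{'x': 24, 'y': 10, 'z': 11}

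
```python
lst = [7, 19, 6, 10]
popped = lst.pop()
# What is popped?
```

10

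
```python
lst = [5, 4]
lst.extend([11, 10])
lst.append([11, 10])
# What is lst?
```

After line 1: lst = [5, 4]
After line 2 (extend unpacks [11, 10]): lst = [5, 4, 11, 10]
After line 3 (append adds [11, 10] as single element): lst = [5, 4, 11, 10, [11, 10]]

[5, 4, 11, 10, [11, 10]]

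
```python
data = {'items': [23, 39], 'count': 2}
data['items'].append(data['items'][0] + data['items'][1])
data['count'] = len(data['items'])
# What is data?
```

After line 1: data = {'items': [23, 39], 'count': 2}
After line 2 (append 23 + 39 = 62): data = {'items': [23, 39, 62], 'count': 2}
After line 3 (count = len(items) = 3): data = {'items': [23, 39, 62], 'count': 3}

{'items': [23, 39, 62], 'count': 3}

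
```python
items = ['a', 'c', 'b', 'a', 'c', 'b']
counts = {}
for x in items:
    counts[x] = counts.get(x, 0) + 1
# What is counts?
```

Initial: counts = {}, items = ['a', 'c', 'b', 'a', 'c', 'b']
See 'a': counts = {'a': 1}
See 'c': counts = {'a': 1, 'c': 1}
See 'b': counts = {'a': 1, 'c': 1, 'b': 1}
See 'a': counts = {'a': 2, 'c': 1, 'b': 1}
See 'c': counts = {'a': 2, 'c': 2, 'b': 1}
See 'b': counts = {'a': 2, 'c': 2, 'b': 2}

{'a': 2, 'c': 2, 'b': 2}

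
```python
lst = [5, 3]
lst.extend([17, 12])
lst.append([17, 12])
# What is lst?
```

After line 1: lst = [5, 3]
After line 2 (extend unpacks [17, 12]): lst = [5, 3, 17, 12]
After line 3 (append adds [17, 12] as single element): lst = [5, 3, 17, 12, [17, 12]]

[5, 3, 17, 12, [17, 12]]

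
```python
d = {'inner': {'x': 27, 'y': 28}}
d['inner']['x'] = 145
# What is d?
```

After line 1: d = {'inner': {'x': 27, 'y': 28}}
After line 2 (inner x overwritten): d = {'inner': {'x': 145, 'y': 28}}

{'inner': {'x': 145, 'y': 28}}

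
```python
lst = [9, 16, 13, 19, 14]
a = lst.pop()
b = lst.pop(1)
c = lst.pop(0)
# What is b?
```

After line 1: lst = [9, 16, 13, 19, 14]
After line 2 (pop() -> a = 14): lst = [9, 16, 13, 19]
After line 3 (pop(1) -> b = 16): lst = [9, 13, 19]
After line 4 (pop(0) -> c = 9): lst = [13, 19]

16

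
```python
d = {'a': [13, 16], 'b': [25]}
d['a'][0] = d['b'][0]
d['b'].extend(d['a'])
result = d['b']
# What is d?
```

After line 1: d = {'a': [13, 16], 'b': [25]}
After line 2 (a[0] = b[0] = 25): d = {'a': [25, 16], 'b': [25]}
After line 3 (b.extend(a) appends [25, 16]): d = {'a': [25, 16], 'b': [25, 25, 16]}
After line 4: result = d['b'] = [25, 25, 16]

{'a': [25, 16], 'b': [25, 25, 16]}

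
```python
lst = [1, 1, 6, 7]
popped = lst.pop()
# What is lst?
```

[1, 1, 6]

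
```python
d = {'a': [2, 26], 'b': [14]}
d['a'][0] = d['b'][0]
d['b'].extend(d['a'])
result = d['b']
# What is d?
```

After line 1: d = {'a': [2, 26], 'b': [14]}
After line 2 (a[0] = b[0] = 14): d = {'a': [14, 26], 'b': [14]}
After line 3 (b.extend(a) appends [14, 26]): d = {'a': [14, 26], 'b': [14, 14, 26]}
After line 4: result = d['b'] = [14, 14, 26]

{'a': [14, 26], 'b': [14, 14, 26]}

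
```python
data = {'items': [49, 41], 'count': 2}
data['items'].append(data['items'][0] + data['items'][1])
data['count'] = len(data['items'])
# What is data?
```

After line 1: data = {'items': [49, 41], 'count': 2}
After line 2 (append 49 + 41 = 90): data = {'items': [49, 41, 90], 'count': 2}
After line 3 (count = len(items) = 3): data = {'items': [49, 41, 90], 'count': 3}

{'items': [49, 41, 90], 'count': 3}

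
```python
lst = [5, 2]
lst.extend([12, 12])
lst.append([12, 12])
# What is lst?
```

After line 1: lst = [5, 2]
After line 2 (extend unpacks [12, 12]): lst = [5, 2, 12, 12]
After line 3 (append adds [12, 12] as single element): lst = [5, 2, 12, 12, [12, 12]]

[5, 2, 12, 12, [12, 12]]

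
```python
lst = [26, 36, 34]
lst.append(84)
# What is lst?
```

[26, 36, 34, 84]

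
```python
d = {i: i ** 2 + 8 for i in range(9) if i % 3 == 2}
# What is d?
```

{2: 12, 5: 33, 8: 72}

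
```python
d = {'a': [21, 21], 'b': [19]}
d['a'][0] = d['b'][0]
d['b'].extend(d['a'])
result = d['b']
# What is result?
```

After line 1: d = {'a': [21, 21], 'b': [19]}
After line 2 (a[0] = b[0] = 19): d = {'a': [19, 21], 'b': [19]}
After line 3 (b.extend(a) appends [19, 21]): d = {'a': [19, 21], 'b': [19, 19, 21]}
After line 4: result = d['b'] = [19, 19, 21]

[19, 19, 21]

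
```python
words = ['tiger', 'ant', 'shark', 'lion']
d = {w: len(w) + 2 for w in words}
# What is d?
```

{'tiger': 7, 'ant': 5, 'shark': 7, 'lion': 6}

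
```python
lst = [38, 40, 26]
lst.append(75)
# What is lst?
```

[38, 40, 26, 75]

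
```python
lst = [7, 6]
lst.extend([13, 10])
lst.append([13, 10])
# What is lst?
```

After line 1: lst = [7, 6]
After line 2 (extend unpacks [13, 10]): lst = [7, 6, 13, 10]
After line 3 (append adds [13, 10] as single element): lst = [7, 6, 13, 10, [13, 10]]

[7, 6, 13, 10, [13, 10]]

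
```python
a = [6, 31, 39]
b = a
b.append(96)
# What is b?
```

After line 1: a = [6, 31, 39]
After line 2 (b = a is an alias, same object): a = [6, 31, 39], b = [6, 31, 39]
After line 3 (b.append mutates the shared list): a = [6, 31, 39, 96], b = [6, 31, 39, 96]

[6, 31, 39, 96]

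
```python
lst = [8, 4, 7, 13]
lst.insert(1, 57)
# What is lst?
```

[8, 57, 4, 7, 13]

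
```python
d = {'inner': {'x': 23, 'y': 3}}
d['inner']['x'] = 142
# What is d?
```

After line 1: d = {'inner': {'x': 23, 'y': 3}}
After line 2 (inner x overwritten): d = {'inner': {'x': 142, 'y': 3}}

{'inner': {'x': 142, 'y': 3}}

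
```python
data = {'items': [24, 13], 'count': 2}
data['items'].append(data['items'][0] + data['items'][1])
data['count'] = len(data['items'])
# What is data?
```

After line 1: data = {'items': [24, 13], 'count': 2}
After line 2 (append 24 + 13 = 37): data = {'items': [24, 13, 37], 'count': 2}
After line 3 (count = len(items) = 3): data = {'items': [24, 13, 37], 'count': 3}

{'items': [24, 13, 37], 'count': 3}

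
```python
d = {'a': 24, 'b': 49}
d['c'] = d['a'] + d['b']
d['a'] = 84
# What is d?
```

After line 1: d = {'a': 24, 'b': 49}
After line 2 (d['c'] = 24 + 49): d = {'a': 24, 'b': 49, 'c': 73}
After line 3: d = {'a': 84, 'b': 49, 'c': 73}

{'a': 84, 'b': 49, 'c': 73}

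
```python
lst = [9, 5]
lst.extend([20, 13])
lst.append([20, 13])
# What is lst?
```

After line 1: lst = [9, 5]
After line 2 (extend unpacks [20, 13]): lst = [9, 5, 20, 13]
After line 3 (append adds [20, 13] as single element): lst = [9, 5, 20, 13, [20, 13]]

[9, 5, 20, 13, [20, 13]]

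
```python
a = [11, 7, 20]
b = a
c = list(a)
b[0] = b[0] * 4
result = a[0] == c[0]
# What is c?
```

After line 1: a = [11, 7, 20]
After line 2 (b = a, alias): a = [11, 7, 20], b = [11, 7, 20]
After line 3 (c = list(a) is a copy, new object): c = [11, 7, 20]
After line 4 (b[0] = 11 * 4 = 44; mutates shared a/b): a = b = [44, 7, 20], c = [11, 7, 20]
After line 5 (a[0] = 44, c[0] = 11; result = False)

[11, 7, 20]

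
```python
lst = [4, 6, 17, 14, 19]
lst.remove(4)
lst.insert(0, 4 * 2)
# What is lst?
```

After line 1: lst = [4, 6, 17, 14, 19]
After line 2 (remove first 4): lst = [6, 17, 14, 19]
After line 3 (insert 8 at index 0): lst = [8, 6, 17, 14, 19]

[8, 6, 17, 14, 19]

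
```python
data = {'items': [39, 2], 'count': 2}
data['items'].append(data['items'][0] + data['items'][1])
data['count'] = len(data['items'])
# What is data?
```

After line 1: data = {'items': [39, 2], 'count': 2}
After line 2 (append 39 + 2 = 41): data = {'items': [39, 2, 41], 'count': 2}
After line 3 (count = len(items) = 3): data = {'items': [39, 2, 41], 'count': 3}

{'items': [39, 2, 41], 'count': 3}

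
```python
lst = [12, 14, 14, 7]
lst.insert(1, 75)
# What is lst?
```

[12, 75, 14, 14, 7]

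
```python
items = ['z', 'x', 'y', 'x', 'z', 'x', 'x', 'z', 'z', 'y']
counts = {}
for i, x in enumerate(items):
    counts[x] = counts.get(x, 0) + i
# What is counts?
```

Initial: counts = {}, items = ['z', 'x', 'y', 'x', 'z', 'x', 'x', 'z', 'z', 'y']
i=0, x='z': counts = {'z': 0}
i=1, x='x': counts = {'z': 0, 'x': 1}
i=2, x='y': counts = {'z': 0, 'x': 1, 'y': 2}
i=3, x='x': counts = {'z': 0, 'x': 4, 'y': 2}
i=4, x='z': counts = {'z': 4, 'x': 4, 'y': 2}
i=5, x='x': counts = {'z': 4, 'x': 9, 'y': 2}
i=6, x='x': counts = {'z': 4, 'x': 15, 'y': 2}
i=7, x='z': counts = {'z': 11, 'x': 15, 'y': 2}
i=8, x='z': counts = {'z': 19, 'x': 15, 'y': 2}
i=9, x='y': counts = {'z': 19, 'x': 15, 'y': 11}

{'z': 19, 'x': 15, 'y': 11}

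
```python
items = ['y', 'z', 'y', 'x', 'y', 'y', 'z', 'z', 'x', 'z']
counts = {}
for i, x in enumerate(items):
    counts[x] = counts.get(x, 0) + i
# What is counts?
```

Initial: counts = {}, items = ['y', 'z', 'y', 'x', 'y', 'y', 'z', 'z', 'x', 'z']
i=0, x='y': counts = {'y': 0}
i=1, x='z': counts = {'y': 0, 'z': 1}
i=2, x='y': counts = {'y': 2, 'z': 1}
i=3, x='x': counts = {'y': 2, 'z': 1, 'x': 3}
i=4, x='y': counts = {'y': 6, 'z': 1, 'x': 3}
i=5, x='y': counts = {'y': 11, 'z': 1, 'x': 3}
i=6, x='z': counts = {'y': 11, 'z': 7, 'x': 3}
i=7, x='z': counts = {'y': 11, 'z': 14, 'x': 3}
i=8, x='x': counts = {'y': 11, 'z': 14, 'x': 11}
i=9, x='z': counts = {'y': 11, 'z': 23, 'x': 11}

{'y': 11, 'z': 23, 'x': 11}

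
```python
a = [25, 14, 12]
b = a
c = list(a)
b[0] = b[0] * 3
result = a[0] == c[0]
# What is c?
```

After line 1: a = [25, 14, 12]
After line 2 (b = a, alias): a = [25, 14, 12], b = [25, 14, 12]
After line 3 (c = list(a) is a copy, new object): c = [25, 14, 12]
After line 4 (b[0] = 25 * 3 = 75; mutates shared a/b): a = b = [75, 14, 12], c = [25, 14, 12]
After line 5 (a[0] = 75, c[0] = 25; result = False)

[25, 14, 12]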